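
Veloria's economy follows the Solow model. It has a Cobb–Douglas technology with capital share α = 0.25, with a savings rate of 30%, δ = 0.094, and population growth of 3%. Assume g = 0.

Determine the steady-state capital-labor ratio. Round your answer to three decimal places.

At the steady state, Δk = 0, so s·k^α = (n + δ)·k.
Rearranging, k^(1−α) = s / (n + δ).
k^0.75 = 0.30 / (0.030 + 0.094) = 0.30 / 0.124 = 2.4194
k* = 2.4194^(1/0.75) ≈ 3.2480

k* = 3.248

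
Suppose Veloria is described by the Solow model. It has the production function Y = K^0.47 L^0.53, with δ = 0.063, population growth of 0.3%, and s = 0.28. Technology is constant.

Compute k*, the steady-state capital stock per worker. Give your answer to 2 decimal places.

k* ≈ 15.28

At the steady state, Δk = 0, so s·k^α = (n + δ)·k.
Rearranging, k^(1−α) = s / (n + δ).
k^0.53 = 0.28 / (0.003 + 0.063) = 0.28 / 0.066 = 4.2424
k* = 4.2424^(1/0.53) ≈ 15.2817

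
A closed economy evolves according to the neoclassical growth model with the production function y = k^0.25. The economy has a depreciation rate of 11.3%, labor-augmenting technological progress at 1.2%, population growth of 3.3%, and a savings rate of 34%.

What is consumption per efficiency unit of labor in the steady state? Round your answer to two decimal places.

At the steady state, Δk = 0, so s·k^α = (n + g + δ)·k.
Rearranging, k^(1−α) = s / (n + g + δ).
k^0.75 = 0.34 / (0.033 + 0.012 + 0.113) = 0.34 / 0.158 = 2.1519
k* = 2.1519^(1/0.75) ≈ 2.7782
y* = (k*)^α = 2.7782^0.25 ≈ 1.2910
c* = (1 − s)·y* = (1 − 0.34) × 1.2910 ≈ 0.8521

c* = 0.85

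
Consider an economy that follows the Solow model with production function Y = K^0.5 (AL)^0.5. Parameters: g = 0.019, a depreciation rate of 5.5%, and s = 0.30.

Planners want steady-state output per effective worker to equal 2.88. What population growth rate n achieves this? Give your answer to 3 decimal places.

In steady state, investment equals break-even investment: s·k^α = (n + g + δ)·k.
Since y* = [s/(n + g + δ)]^(α/(1−α)), we have s/(n + g + δ) = (y*)^((1−α)/α) = 2.88^1 = 2.8800.
Therefore n + g + δ = s / 2.8800 = 0.30 / 2.8800 = 0.1042, so n = 0.1042 − 0.074 = 0.0302.

n ≈ 0.030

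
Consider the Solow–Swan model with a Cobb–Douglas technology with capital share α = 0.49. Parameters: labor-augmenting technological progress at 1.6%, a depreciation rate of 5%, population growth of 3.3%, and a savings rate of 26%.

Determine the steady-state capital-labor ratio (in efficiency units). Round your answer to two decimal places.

Steady state requires s·f(k) = (n + g + δ)·k, i.e. s·k^α = (n + g + δ)·k.
Rearranging, k^(1−α) = s / (n + g + δ).
k^0.51 = 0.26 / (0.033 + 0.016 + 0.050) = 0.26 / 0.099 = 2.6263
k* = 2.6263^(1/0.51) ≈ 6.6412

k* ≈ 6.64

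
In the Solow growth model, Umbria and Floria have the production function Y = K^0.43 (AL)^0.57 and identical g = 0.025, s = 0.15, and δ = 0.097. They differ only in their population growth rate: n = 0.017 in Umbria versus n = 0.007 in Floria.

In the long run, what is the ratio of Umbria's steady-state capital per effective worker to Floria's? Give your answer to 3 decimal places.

Steady-state k* = [s/(n + g + δ)]^(1/(1−α)), so the ratio is [ (s_U/(n + g + δ)_U) / (s_F/(n + g + δ)_F) ]^1.7544.
s_U/(n + g + δ)_U = 0.15/0.139 = 1.0791; s_F/(n + g + δ)_F = 0.15/0.129 = 1.1628.
Ratio = (1.0791/1.1628)^1.7544 = 0.9280^1.7544 ≈ 0.8771

ratio ≈ 0.877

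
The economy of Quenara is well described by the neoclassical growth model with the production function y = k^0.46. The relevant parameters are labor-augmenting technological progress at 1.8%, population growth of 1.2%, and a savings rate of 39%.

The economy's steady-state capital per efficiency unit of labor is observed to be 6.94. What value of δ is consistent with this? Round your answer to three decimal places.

δ ≈ 0.107

At the steady state, Δk = 0, so s·k^α = (n + g + δ)·k.
So s / (n + g + δ) = (k*)^(1−α) = 6.94^0.54 = 2.8467.
Therefore n + g + δ = s / 2.8467 = 0.39 / 2.8467 = 0.1370, so δ = 0.1370 − 0.030 = 0.1070.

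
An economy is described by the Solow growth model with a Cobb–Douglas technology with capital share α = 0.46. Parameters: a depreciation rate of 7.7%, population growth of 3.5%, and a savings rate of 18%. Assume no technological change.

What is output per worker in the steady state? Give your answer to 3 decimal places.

y* ≈ 1.498

At the steady state, Δk = 0, so s·k^α = (n + δ)·k.
Rearranging, k^(1−α) = s / (n + δ).
k^0.54 = 0.18 / (0.035 + 0.077) = 0.18 / 0.112 = 1.6071
k* = 1.6071^(1/0.54) ≈ 2.4075
y* = (k*)^α = 2.4075^0.46 ≈ 1.4980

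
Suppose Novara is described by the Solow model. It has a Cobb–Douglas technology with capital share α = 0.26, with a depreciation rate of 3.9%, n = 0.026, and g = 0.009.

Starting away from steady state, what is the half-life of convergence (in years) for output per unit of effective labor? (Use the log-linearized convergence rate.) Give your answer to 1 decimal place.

half-life ≈ 12.7 years

Near the steady state the convergence rate is λ = (1 − α)(n + g + δ).
λ = (1 − 0.26) × 0.074 = 0.74 × 0.074 = 0.05476
Half-life = ln 2 / λ = 0.6931 / 0.05476 ≈ 12.66 years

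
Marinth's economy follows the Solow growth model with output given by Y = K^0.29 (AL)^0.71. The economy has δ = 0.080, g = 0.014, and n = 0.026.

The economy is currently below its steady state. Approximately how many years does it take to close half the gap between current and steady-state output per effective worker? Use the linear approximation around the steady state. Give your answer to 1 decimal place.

Near the steady state the convergence rate is λ = (1 − α)(n + g + δ).
λ = (1 − 0.29) × 0.120 = 0.71 × 0.120 = 0.0852
Half-life = ln 2 / λ = 0.6931 / 0.0852 ≈ 8.13 years

half-life ≈ 8.1 years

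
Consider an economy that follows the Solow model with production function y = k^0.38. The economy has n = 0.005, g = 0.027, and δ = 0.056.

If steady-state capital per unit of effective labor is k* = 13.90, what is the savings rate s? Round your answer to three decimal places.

s ≈ 0.450

At the steady state, Δk = 0, so s·k^α = (n + g + δ)·k.
So s / (n + g + δ) = (k*)^(1−α) = 13.90^0.62 = 5.1129.
Therefore s = 5.1129 × (n + g + δ) = 5.1129 × 0.088 = 0.4499.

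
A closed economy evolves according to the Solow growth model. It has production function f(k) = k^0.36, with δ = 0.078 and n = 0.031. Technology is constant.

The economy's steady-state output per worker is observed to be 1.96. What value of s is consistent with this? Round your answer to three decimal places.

s ≈ 0.361

At the steady state, Δk = 0, so s·k^α = (n + δ)·k.
Since y* = [s/(n + δ)]^(α/(1−α)), we have s/(n + δ) = (y*)^((1−α)/α) = 1.96^1.7778 = 3.3081.
Therefore s = 3.3081 × (n + δ) = 3.3081 × 0.109 = 0.3606.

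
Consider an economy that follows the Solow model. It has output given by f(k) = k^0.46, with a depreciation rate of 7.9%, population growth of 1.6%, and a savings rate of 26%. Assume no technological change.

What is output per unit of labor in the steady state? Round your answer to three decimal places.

In steady state, investment equals break-even investment: s·k^α = (n + δ)·k.
Dividing both sides by k: k^(1−α) = s / (n + δ).
k^0.54 = 0.26 / (0.016 + 0.079) = 0.26 / 0.095 = 2.7368
k* = 2.7368^(1/0.54) ≈ 6.4522
y* = (k*)^α = 6.4522^0.46 ≈ 2.3576

y* ≈ 2.358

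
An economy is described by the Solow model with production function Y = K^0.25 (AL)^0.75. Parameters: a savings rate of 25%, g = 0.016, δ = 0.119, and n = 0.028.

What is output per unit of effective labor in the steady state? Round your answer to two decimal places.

At the steady state, Δk = 0, so s·k^α = (n + g + δ)·k.
Rearranging, k^(1−α) = s / (n + g + δ).
k^0.75 = 0.25 / (0.028 + 0.016 + 0.119) = 0.25 / 0.163 = 1.5337
k* = 1.5337^(1/0.75) ≈ 1.7687
y* = (k*)^α = 1.7687^0.25 ≈ 1.1532

y* = 1.15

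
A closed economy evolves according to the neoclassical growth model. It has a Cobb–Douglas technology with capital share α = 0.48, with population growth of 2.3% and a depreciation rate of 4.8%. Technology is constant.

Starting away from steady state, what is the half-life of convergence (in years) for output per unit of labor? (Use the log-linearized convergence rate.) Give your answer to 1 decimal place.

t_½ ≈ 18.8 years

Near the steady state the convergence rate is λ = (1 − α)(n + δ).
λ = (1 − 0.48) × 0.071 = 0.52 × 0.071 = 0.03692
Half-life = ln 2 / λ = 0.6931 / 0.03692 ≈ 18.77 years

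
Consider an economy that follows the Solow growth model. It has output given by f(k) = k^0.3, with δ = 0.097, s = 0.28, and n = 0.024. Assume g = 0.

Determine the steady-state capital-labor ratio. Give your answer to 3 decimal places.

Steady state requires s·f(k) = (n + δ)·k, i.e. s·k^α = (n + δ)·k.
Dividing both sides by k: k^(1−α) = s / (n + δ).
k^0.7 = 0.28 / (0.024 + 0.097) = 0.28 / 0.121 = 2.3140
k* = 2.3140^(1/0.7) ≈ 3.3153

k* ≈ 3.315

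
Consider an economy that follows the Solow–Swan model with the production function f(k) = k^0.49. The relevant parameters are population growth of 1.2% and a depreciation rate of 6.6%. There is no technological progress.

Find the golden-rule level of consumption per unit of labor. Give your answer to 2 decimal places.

At the golden rule, f'(k) = n + δ, so α·k^(α−1) = n + δ and k_gold = (α/(n + δ))^(1/(1−α)).
k_gold = (0.49/0.078)^(1/0.51) = 6.2821^1.9608 ≈ 36.7218
c_gold = f(k_gold) − (n + δ)·k_gold = 5.8454 − 0.078×36.7218 ≈ 2.9811

c_gold ≈ 2.98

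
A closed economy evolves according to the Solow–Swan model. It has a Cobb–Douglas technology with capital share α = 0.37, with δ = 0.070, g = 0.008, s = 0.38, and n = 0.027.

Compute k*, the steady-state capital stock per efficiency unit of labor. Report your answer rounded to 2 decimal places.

At the steady state, Δk = 0, so s·k^α = (n + g + δ)·k.
Dividing both sides by k: k^(1−α) = s / (n + g + δ).
k^0.63 = 0.38 / (0.027 + 0.008 + 0.070) = 0.38 / 0.105 = 3.6190
k* = 3.6190^(1/0.63) ≈ 7.7028

k* = 7.70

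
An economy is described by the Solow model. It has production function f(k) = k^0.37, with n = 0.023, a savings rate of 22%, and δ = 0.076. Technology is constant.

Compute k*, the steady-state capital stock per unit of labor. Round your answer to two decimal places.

k* = 3.55

In steady state, investment equals break-even investment: s·k^α = (n + δ)·k.
Dividing both sides by k: k^(1−α) = s / (n + δ).
k^0.63 = 0.22 / (0.023 + 0.076) = 0.22 / 0.099 = 2.2222
k* = 2.2222^(1/0.63) ≈ 3.5518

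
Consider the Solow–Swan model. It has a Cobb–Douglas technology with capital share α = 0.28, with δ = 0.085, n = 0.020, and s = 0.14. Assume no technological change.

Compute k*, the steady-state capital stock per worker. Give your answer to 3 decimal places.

At the steady state, Δk = 0, so s·k^α = (n + δ)·k.
Rearranging, k^(1−α) = s / (n + δ).
k^0.72 = 0.14 / (0.020 + 0.085) = 0.14 / 0.105 = 1.3333
k* = 1.3333^(1/0.72) ≈ 1.4911

k* = 1.491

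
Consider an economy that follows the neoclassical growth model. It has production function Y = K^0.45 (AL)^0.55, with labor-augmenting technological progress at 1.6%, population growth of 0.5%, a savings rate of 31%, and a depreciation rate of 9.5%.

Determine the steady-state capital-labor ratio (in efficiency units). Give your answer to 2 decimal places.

Steady state requires s·f(k) = (n + g + δ)·k, i.e. s·k^α = (n + g + δ)·k.
Dividing both sides by k: k^(1−α) = s / (n + g + δ).
k^0.55 = 0.31 / (0.005 + 0.016 + 0.095) = 0.31 / 0.116 = 2.6724
k* = 2.6724^(1/0.55) ≈ 5.9729

k* ≈ 5.97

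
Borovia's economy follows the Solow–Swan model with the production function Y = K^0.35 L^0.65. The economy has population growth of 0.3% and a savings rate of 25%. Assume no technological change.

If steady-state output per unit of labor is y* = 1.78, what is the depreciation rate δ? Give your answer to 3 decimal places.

δ ≈ 0.083

In steady state, investment equals break-even investment: s·k^α = (n + δ)·k.
Since y* = [s/(n + δ)]^(α/(1−α)), we have s/(n + δ) = (y*)^((1−α)/α) = 1.78^1.8571 = 2.9178.
Therefore n + δ = s / 2.9178 = 0.25 / 2.9178 = 0.0857, so δ = 0.0857 − 0.003 = 0.0827.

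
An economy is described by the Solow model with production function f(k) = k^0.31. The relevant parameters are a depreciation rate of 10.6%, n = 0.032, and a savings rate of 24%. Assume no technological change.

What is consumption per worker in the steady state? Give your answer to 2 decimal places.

c* = 0.97

Steady state requires s·f(k) = (n + δ)·k, i.e. s·k^α = (n + δ)·k.
Rearranging, k^(1−α) = s / (n + δ).
k^0.69 = 0.24 / (0.032 + 0.106) = 0.24 / 0.138 = 1.7391
k* = 1.7391^(1/0.69) ≈ 2.2300
y* = (k*)^α = 2.2300^0.31 ≈ 1.2823
c* = (1 − s)·y* = (1 − 0.24) × 1.2823 ≈ 0.9745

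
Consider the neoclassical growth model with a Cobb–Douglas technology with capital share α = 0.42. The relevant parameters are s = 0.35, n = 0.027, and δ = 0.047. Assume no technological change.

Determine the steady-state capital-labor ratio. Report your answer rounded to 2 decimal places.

k* ≈ 14.57

At the steady state, Δk = 0, so s·k^α = (n + δ)·k.
Dividing both sides by k: k^(1−α) = s / (n + δ).
k^0.58 = 0.35 / (0.027 + 0.047) = 0.35 / 0.074 = 4.7297
k* = 4.7297^(1/0.58) ≈ 14.5716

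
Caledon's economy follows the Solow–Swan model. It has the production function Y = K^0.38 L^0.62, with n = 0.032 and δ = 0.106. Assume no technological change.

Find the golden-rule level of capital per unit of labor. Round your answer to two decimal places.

k_gold ≈ 5.12

The golden rule sets f'(k) = n + δ, i.e. α·k^(α−1) = n + δ.
So k^(1−α) = α / (n + δ) = 0.38 / 0.138 = 2.7536.
k_gold = 2.7536^(1/0.62) ≈ 5.1229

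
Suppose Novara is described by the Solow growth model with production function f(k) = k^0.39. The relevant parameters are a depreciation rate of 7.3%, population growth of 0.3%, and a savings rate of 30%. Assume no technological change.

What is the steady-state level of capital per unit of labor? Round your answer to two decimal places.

At the steady state, Δk = 0, so s·k^α = (n + δ)·k.
Dividing both sides by k: k^(1−α) = s / (n + δ).
k^0.61 = 0.30 / (0.003 + 0.073) = 0.30 / 0.076 = 3.9474
k* = 3.9474^(1/0.61) ≈ 9.4964

k* = 9.50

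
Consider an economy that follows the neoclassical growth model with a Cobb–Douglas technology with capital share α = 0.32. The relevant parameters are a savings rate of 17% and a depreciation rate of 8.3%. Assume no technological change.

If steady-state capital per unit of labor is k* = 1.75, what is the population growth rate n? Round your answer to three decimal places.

In steady state, investment equals break-even investment: s·k^α = (n + δ)·k.
So s / (n + δ) = (k*)^(1−α) = 1.75^0.68 = 1.4631.
Therefore n + δ = s / 1.4631 = 0.17 / 1.4631 = 0.1162, so n = 0.1162 − 0.083 = 0.0332.

n ≈ 0.033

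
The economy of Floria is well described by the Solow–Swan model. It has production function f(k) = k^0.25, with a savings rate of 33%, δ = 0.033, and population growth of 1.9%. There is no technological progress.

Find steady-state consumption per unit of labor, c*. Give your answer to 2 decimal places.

In steady state, investment equals break-even investment: s·k^α = (n + δ)·k.
Rearranging, k^(1−α) = s / (n + δ).
k^0.75 = 0.33 / (0.019 + 0.033) = 0.33 / 0.052 = 6.3462
k* = 6.3462^(1/0.75) ≈ 11.7495
y* = (k*)^α = 11.7495^0.25 ≈ 1.8514
c* = (1 − s)·y* = (1 − 0.33) × 1.8514 ≈ 1.2404

c* = 1.24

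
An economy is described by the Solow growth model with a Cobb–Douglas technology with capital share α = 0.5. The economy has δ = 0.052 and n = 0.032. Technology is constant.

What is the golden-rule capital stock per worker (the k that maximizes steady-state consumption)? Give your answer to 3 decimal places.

The golden rule sets f'(k) = n + δ, i.e. α·k^(α−1) = n + δ.
So k^(1−α) = α / (n + δ) = 0.5 / 0.084 = 5.9524.
k_gold = 5.9524^(1/0.5) ≈ 35.4311

k_gold ≈ 35.431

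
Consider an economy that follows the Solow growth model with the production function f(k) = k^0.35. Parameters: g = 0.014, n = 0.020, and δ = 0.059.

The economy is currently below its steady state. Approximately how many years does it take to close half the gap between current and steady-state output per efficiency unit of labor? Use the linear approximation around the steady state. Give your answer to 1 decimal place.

half-life ≈ 11.5 years

Near the steady state the convergence rate is λ = (1 − α)(n + g + δ).
λ = (1 − 0.35) × 0.093 = 0.65 × 0.093 = 0.06045
Half-life = ln 2 / λ = 0.6931 / 0.06045 ≈ 11.47 years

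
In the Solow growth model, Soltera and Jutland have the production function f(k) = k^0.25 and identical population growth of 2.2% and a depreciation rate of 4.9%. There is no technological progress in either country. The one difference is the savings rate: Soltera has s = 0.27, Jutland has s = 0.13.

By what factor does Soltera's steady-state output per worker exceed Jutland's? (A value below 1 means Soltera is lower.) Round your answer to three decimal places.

ratio ≈ 1.276

Steady-state y* = [s/(n + δ)]^(α/(1−α)), so the ratio is [ (s_S/(n + δ)_S) / (s_J/(n + δ)_J) ]^0.3333.
s_S/(n + δ)_S = 0.27/0.071 = 3.8028; s_J/(n + δ)_J = 0.13/0.071 = 1.8310.
Ratio = (3.8028/1.8310)^0.3333 = 2.0769^0.3333 ≈ 1.2758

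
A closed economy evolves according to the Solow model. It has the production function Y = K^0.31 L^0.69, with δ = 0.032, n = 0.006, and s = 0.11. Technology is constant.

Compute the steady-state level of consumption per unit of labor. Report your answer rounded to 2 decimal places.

Steady state requires s·f(k) = (n + δ)·k, i.e. s·k^α = (n + δ)·k.
Rearranging, k^(1−α) = s / (n + δ).
k^0.69 = 0.11 / (0.006 + 0.032) = 0.11 / 0.038 = 2.8947
k* = 2.8947^(1/0.69) ≈ 4.6665
y* = (k*)^α = 4.6665^0.31 ≈ 1.6121
c* = (1 − s)·y* = (1 − 0.11) × 1.6121 ≈ 1.4348

c* = 1.43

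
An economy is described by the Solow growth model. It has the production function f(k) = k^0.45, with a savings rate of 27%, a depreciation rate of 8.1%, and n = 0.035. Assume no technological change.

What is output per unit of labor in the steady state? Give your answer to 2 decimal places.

y* = 2.00

In steady state, investment equals break-even investment: s·k^α = (n + δ)·k.
Dividing both sides by k: k^(1−α) = s / (n + δ).
k^0.55 = 0.27 / (0.035 + 0.081) = 0.27 / 0.116 = 2.3276
k* = 2.3276^(1/0.55) ≈ 4.6463
y* = (k*)^α = 4.6463^0.45 ≈ 1.9962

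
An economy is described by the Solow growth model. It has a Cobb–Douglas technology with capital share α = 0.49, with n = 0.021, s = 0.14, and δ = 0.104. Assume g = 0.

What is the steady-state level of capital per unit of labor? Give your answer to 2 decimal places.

k* = 1.25

At the steady state, Δk = 0, so s·k^α = (n + δ)·k.
Dividing both sides by k: k^(1−α) = s / (n + δ).
k^0.51 = 0.14 / (0.021 + 0.104) = 0.14 / 0.125 = 1.1200
k* = 1.1200^(1/0.51) ≈ 1.2488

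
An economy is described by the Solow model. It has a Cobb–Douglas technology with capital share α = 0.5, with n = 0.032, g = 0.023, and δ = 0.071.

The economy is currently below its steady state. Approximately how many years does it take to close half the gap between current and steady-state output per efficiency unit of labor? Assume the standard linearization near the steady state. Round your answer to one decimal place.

Near the steady state the convergence rate is λ = (1 − α)(n + g + δ).
λ = (1 − 0.5) × 0.126 = 0.5 × 0.126 = 0.0630
Half-life = ln 2 / λ = 0.6931 / 0.0630 ≈ 11.00 years

half-life ≈ 11.0 years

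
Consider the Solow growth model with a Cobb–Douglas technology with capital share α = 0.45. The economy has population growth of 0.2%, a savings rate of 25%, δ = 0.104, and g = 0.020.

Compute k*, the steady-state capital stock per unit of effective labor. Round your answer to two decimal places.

k* ≈ 3.48

Steady state requires s·f(k) = (n + g + δ)·k, i.e. s·k^α = (n + g + δ)·k.
Dividing both sides by k: k^(1−α) = s / (n + g + δ).
k^0.55 = 0.25 / (0.002 + 0.020 + 0.104) = 0.25 / 0.126 = 1.9841
k* = 1.9841^(1/0.55) ≈ 3.4756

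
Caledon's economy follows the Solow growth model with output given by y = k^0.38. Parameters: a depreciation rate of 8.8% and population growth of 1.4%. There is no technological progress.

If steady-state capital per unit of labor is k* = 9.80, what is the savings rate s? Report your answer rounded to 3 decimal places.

In steady state, investment equals break-even investment: s·k^α = (n + δ)·k.
So s / (n + δ) = (k*)^(1−α) = 9.80^0.62 = 4.1168.
Therefore s = 4.1168 × (n + δ) = 4.1168 × 0.102 = 0.4199.

s ≈ 0.420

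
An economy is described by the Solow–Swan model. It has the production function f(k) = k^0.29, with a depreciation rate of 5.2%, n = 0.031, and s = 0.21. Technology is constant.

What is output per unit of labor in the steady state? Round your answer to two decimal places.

y* ≈ 1.46

Steady state requires s·f(k) = (n + δ)·k, i.e. s·k^α = (n + δ)·k.
Dividing both sides by k: k^(1−α) = s / (n + δ).
k^0.71 = 0.21 / (0.031 + 0.052) = 0.21 / 0.083 = 2.5301
k* = 2.5301^(1/0.71) ≈ 3.6966
y* = (k*)^α = 3.6966^0.29 ≈ 1.4610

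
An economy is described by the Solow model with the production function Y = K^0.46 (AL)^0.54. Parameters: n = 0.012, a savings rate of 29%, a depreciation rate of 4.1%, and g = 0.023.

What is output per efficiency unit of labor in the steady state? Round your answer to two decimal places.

y* ≈ 3.13

In steady state, investment equals break-even investment: s·k^α = (n + g + δ)·k.
Rearranging, k^(1−α) = s / (n + g + δ).
k^0.54 = 0.29 / (0.012 + 0.023 + 0.041) = 0.29 / 0.076 = 3.8158
k* = 3.8158^(1/0.54) ≈ 11.9402
y* = (k*)^α = 11.9402^0.46 ≈ 3.1291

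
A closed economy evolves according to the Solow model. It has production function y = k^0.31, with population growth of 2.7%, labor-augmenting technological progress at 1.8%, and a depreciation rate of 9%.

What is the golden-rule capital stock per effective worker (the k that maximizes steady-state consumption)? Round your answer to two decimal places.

The golden rule sets f'(k) = n + g + δ, i.e. α·k^(α−1) = n + g + δ.
So k^(1−α) = α / (n + g + δ) = 0.31 / 0.135 = 2.2963.
k_gold = 2.2963^(1/0.69) ≈ 3.3360

k_gold ≈ 3.34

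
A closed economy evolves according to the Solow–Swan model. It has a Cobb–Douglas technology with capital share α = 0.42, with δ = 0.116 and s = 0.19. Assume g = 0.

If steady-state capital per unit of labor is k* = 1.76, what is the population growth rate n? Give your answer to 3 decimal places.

n ≈ 0.021

At the steady state, Δk = 0, so s·k^α = (n + δ)·k.
So s / (n + δ) = (k*)^(1−α) = 1.76^0.58 = 1.3880.
Therefore n + δ = s / 1.3880 = 0.19 / 1.3880 = 0.1369, so n = 0.1369 − 0.116 = 0.0209.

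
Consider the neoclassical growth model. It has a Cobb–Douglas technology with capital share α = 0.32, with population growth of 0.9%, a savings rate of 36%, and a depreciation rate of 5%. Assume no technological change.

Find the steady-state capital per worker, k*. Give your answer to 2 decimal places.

k* ≈ 14.29

In steady state, investment equals break-even investment: s·k^α = (n + δ)·k.
Dividing both sides by k: k^(1−α) = s / (n + δ).
k^0.68 = 0.36 / (0.009 + 0.050) = 0.36 / 0.059 = 6.1017
k* = 6.1017^(1/0.68) ≈ 14.2914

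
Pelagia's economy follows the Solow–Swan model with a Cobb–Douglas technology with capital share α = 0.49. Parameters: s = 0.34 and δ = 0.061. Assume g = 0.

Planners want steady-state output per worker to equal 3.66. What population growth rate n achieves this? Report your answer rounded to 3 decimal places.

Steady state requires s·f(k) = (n + δ)·k, i.e. s·k^α = (n + δ)·k.
Since y* = [s/(n + δ)]^(α/(1−α)), we have s/(n + δ) = (y*)^((1−α)/α) = 3.66^1.0408 = 3.8590.
Therefore n + δ = s / 3.8590 = 0.34 / 3.8590 = 0.0881, so n = 0.0881 − 0.061 = 0.0271.

n ≈ 0.027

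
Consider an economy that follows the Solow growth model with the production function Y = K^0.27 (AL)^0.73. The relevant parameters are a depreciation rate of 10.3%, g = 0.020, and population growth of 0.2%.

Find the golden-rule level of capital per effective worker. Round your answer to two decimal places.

The golden rule sets f'(k) = n + g + δ, i.e. α·k^(α−1) = n + g + δ.
So k^(1−α) = α / (n + g + δ) = 0.27 / 0.125 = 2.1600.
k_gold = 2.1600^(1/0.73) ≈ 2.8718

k_gold ≈ 2.87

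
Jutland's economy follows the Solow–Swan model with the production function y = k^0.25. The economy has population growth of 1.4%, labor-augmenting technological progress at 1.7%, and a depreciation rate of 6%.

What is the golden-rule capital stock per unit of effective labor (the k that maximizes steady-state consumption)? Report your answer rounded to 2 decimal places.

The golden rule sets f'(k) = n + g + δ, i.e. α·k^(α−1) = n + g + δ.
So k^(1−α) = α / (n + g + δ) = 0.25 / 0.091 = 2.7473.
k_gold = 2.7473^(1/0.75) ≈ 3.8478

k_gold ≈ 3.85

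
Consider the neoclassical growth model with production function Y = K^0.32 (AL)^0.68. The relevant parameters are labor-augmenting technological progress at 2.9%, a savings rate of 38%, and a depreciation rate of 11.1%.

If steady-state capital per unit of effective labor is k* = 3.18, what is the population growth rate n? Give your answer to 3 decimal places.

n ≈ 0.033

At the steady state, Δk = 0, so s·k^α = (n + g + δ)·k.
So s / (n + g + δ) = (k*)^(1−α) = 3.18^0.68 = 2.1961.
Therefore n + g + δ = s / 2.1961 = 0.38 / 2.1961 = 0.1730, so n = 0.1730 − 0.140 = 0.0330.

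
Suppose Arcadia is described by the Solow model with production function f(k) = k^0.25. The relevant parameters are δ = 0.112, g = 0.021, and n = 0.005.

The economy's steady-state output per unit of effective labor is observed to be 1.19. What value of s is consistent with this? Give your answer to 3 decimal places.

s ≈ 0.233

In steady state, investment equals break-even investment: s·k^α = (n + g + δ)·k.
Since y* = [s/(n + g + δ)]^(α/(1−α)), we have s/(n + g + δ) = (y*)^((1−α)/α) = 1.19^3 = 1.6852.
Therefore s = 1.6852 × (n + g + δ) = 1.6852 × 0.138 = 0.2326.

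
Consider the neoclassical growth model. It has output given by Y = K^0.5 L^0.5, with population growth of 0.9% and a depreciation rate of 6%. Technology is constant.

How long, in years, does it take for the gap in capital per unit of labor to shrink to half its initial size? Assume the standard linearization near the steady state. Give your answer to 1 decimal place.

Near the steady state the convergence rate is λ = (1 − α)(n + δ).
λ = (1 − 0.5) × 0.069 = 0.5 × 0.069 = 0.0345
Half-life = ln 2 / λ = 0.6931 / 0.0345 ≈ 20.09 years

about 20.1 years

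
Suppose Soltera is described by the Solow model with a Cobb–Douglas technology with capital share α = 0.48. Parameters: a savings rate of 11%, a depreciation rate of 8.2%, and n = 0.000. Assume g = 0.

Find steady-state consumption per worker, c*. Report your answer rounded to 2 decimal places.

c* = 1.17

At the steady state, Δk = 0, so s·k^α = (n + δ)·k.
Rearranging, k^(1−α) = s / (n + δ).
k^0.52 = 0.11 / (0.000 + 0.082) = 0.11 / 0.082 = 1.3415
k* = 1.3415^(1/0.52) ≈ 1.7594
y* = (k*)^α = 1.7594^0.48 ≈ 1.3115
c* = (1 − s)·y* = (1 − 0.11) × 1.3115 ≈ 1.1672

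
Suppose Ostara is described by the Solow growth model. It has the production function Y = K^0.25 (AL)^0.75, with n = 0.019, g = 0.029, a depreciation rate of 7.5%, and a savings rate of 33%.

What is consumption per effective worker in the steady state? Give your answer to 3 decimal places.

c* = 0.931

Steady state requires s·f(k) = (n + g + δ)·k, i.e. s·k^α = (n + g + δ)·k.
Dividing both sides by k: k^(1−α) = s / (n + g + δ).
k^0.75 = 0.33 / (0.019 + 0.029 + 0.075) = 0.33 / 0.123 = 2.6829
k* = 2.6829^(1/0.75) ≈ 3.7280
y* = (k*)^α = 3.7280^0.25 ≈ 1.3895
c* = (1 − s)·y* = (1 − 0.33) × 1.3895 ≈ 0.9310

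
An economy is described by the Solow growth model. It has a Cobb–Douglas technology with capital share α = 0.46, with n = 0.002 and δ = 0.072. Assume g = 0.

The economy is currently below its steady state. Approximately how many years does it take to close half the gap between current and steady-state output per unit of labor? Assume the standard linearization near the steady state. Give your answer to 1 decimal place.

Near the steady state the convergence rate is λ = (1 − α)(n + δ).
λ = (1 − 0.46) × 0.074 = 0.54 × 0.074 = 0.03996
Half-life = ln 2 / λ = 0.6931 / 0.03996 ≈ 17.34 years

half-life ≈ 17.3 years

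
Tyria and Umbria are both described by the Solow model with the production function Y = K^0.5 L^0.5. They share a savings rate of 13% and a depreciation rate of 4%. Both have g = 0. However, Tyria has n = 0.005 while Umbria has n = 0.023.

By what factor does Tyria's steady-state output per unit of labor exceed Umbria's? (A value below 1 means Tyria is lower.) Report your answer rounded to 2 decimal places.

y*_T / y*_U ≈ 1.40

Steady-state y* = [s/(n + δ)]^(α/(1−α)), so the ratio is [ (s_T/(n + δ)_T) / (s_U/(n + δ)_U) ]^1.
s_T/(n + δ)_T = 0.13/0.045 = 2.8889; s_U/(n + δ)_U = 0.13/0.063 = 2.0635.
Ratio = (2.8889/2.0635)^1 = 1.4000^1 ≈ 1.4000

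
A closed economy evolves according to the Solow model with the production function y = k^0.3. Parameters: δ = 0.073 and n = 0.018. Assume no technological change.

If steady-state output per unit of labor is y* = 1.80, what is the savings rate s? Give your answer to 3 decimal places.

In steady state, investment equals break-even investment: s·k^α = (n + δ)·k.
Since y* = [s/(n + δ)]^(α/(1−α)), we have s/(n + δ) = (y*)^((1−α)/α) = 1.80^2.3333 = 3.9412.
Therefore s = 3.9412 × (n + δ) = 3.9412 × 0.091 = 0.3586.

s ≈ 0.359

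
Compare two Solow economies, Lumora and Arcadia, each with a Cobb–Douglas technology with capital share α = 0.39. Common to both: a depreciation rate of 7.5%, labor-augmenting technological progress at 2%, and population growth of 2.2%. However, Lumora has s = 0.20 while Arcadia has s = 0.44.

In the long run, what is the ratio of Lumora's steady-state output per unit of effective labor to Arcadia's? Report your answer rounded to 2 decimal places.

y*_L / y*_A ≈ 0.60

Steady-state y* = [s/(n + g + δ)]^(α/(1−α)), so the ratio is [ (s_L/(n + g + δ)_L) / (s_A/(n + g + δ)_A) ]^0.6393.
s_L/(n + g + δ)_L = 0.20/0.117 = 1.7094; s_A/(n + g + δ)_A = 0.44/0.117 = 3.7607.
Ratio = (1.7094/3.7607)^0.6393 = 0.4545^0.6393 ≈ 0.6040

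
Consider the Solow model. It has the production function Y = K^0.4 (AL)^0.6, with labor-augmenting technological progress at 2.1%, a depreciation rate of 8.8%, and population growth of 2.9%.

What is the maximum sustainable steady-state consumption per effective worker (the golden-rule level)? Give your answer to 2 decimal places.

c_gold ≈ 1.22

At the golden rule, f'(k) = n + g + δ, so α·k^(α−1) = n + g + δ and k_gold = (α/(n + g + δ))^(1/(1−α)).
k_gold = (0.4/0.138)^(1/0.6) = 2.8986^1.6667 ≈ 5.8929
c_gold = f(k_gold) − (n + g + δ)·k_gold = 2.0330 − 0.138×5.8929 ≈ 1.2198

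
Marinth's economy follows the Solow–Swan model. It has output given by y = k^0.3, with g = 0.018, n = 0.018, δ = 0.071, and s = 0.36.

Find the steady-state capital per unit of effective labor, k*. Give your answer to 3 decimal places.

k* = 5.659

At the steady state, Δk = 0, so s·k^α = (n + g + δ)·k.
Rearranging, k^(1−α) = s / (n + g + δ).
k^0.7 = 0.36 / (0.018 + 0.018 + 0.071) = 0.36 / 0.107 = 3.3645
k* = 3.3645^(1/0.7) ≈ 5.6591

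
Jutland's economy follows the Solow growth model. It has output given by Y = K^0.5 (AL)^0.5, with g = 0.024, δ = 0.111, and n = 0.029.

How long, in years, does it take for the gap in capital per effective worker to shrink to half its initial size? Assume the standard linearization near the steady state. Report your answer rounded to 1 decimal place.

about 8.5 years

Near the steady state the convergence rate is λ = (1 − α)(n + g + δ).
λ = (1 − 0.5) × 0.164 = 0.5 × 0.164 = 0.0820
Half-life = ln 2 / λ = 0.6931 / 0.0820 ≈ 8.45 years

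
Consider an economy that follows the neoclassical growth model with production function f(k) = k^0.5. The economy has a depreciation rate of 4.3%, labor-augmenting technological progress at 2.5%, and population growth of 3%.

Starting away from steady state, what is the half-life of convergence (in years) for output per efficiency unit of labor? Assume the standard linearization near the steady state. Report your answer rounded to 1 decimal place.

Near the steady state the convergence rate is λ = (1 − α)(n + g + δ).
λ = (1 − 0.5) × 0.098 = 0.5 × 0.098 = 0.0490
Half-life = ln 2 / λ = 0.6931 / 0.0490 ≈ 14.14 years

half-life ≈ 14.1 years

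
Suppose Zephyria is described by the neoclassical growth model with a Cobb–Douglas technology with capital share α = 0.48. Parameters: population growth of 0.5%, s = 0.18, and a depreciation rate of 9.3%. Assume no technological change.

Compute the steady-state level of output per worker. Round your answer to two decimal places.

In steady state, investment equals break-even investment: s·k^α = (n + δ)·k.
Dividing both sides by k: k^(1−α) = s / (n + δ).
k^0.52 = 0.18 / (0.005 + 0.093) = 0.18 / 0.098 = 1.8367
k* = 1.8367^(1/0.52) ≈ 3.2193
y* = (k*)^α = 3.2193^0.48 ≈ 1.7528

y* ≈ 1.75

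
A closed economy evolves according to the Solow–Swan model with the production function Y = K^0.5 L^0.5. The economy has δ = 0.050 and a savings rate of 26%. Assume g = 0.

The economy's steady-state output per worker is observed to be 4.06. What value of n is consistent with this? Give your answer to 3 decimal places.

n ≈ 0.014

Steady state requires s·f(k) = (n + δ)·k, i.e. s·k^α = (n + δ)·k.
Since y* = [s/(n + δ)]^(α/(1−α)), we have s/(n + δ) = (y*)^((1−α)/α) = 4.06^1 = 4.0600.
Therefore n + δ = s / 4.0600 = 0.26 / 4.0600 = 0.0640, so n = 0.0640 − 0.050 = 0.0140.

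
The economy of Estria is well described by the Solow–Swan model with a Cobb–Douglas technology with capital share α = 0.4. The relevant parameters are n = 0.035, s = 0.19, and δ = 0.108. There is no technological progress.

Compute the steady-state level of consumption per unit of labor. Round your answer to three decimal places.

In steady state, investment equals break-even investment: s·k^α = (n + δ)·k.
Rearranging, k^(1−α) = s / (n + δ).
k^0.6 = 0.19 / (0.035 + 0.108) = 0.19 / 0.143 = 1.3287
k* = 1.3287^(1/0.6) ≈ 1.6059
y* = (k*)^α = 1.6059^0.4 ≈ 1.2086
c* = (1 − s)·y* = (1 − 0.19) × 1.2086 ≈ 0.9790

c* = 0.979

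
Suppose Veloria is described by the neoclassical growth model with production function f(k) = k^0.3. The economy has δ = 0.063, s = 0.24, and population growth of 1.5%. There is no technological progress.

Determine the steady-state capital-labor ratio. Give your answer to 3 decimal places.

k* = 4.981

At the steady state, Δk = 0, so s·k^α = (n + δ)·k.
Dividing both sides by k: k^(1−α) = s / (n + δ).
k^0.7 = 0.24 / (0.015 + 0.063) = 0.24 / 0.078 = 3.0769
k* = 3.0769^(1/0.7) ≈ 4.9809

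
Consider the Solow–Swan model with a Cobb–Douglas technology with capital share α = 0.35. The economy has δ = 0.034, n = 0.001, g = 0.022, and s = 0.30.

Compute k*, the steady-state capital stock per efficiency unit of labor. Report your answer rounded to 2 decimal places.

Steady state requires s·f(k) = (n + g + δ)·k, i.e. s·k^α = (n + g + δ)·k.
Dividing both sides by k: k^(1−α) = s / (n + g + δ).
k^0.65 = 0.30 / (0.001 + 0.022 + 0.034) = 0.30 / 0.057 = 5.2632
k* = 5.2632^(1/0.65) ≈ 12.8711

k* = 12.87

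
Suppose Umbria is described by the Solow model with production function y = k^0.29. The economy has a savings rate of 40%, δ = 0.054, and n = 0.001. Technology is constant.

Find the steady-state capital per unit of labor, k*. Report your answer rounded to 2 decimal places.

At the steady state, Δk = 0, so s·k^α = (n + δ)·k.
Dividing both sides by k: k^(1−α) = s / (n + δ).
k^0.71 = 0.40 / (0.001 + 0.054) = 0.40 / 0.055 = 7.2727
k* = 7.2727^(1/0.71) ≈ 16.3552

k* = 16.36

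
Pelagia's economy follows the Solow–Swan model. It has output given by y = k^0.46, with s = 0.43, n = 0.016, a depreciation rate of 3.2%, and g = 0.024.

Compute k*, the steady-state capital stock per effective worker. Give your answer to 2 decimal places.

k* ≈ 27.37

In steady state, investment equals break-even investment: s·k^α = (n + g + δ)·k.
Rearranging, k^(1−α) = s / (n + g + δ).
k^0.54 = 0.43 / (0.016 + 0.024 + 0.032) = 0.43 / 0.072 = 5.9722
k* = 5.9722^(1/0.54) ≈ 27.3707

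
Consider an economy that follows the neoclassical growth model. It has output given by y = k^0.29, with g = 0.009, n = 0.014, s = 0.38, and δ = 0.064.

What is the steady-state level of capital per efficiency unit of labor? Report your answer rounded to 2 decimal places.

k* ≈ 7.98

In steady state, investment equals break-even investment: s·k^α = (n + g + δ)·k.
Rearranging, k^(1−α) = s / (n + g + δ).
k^0.71 = 0.38 / (0.014 + 0.009 + 0.064) = 0.38 / 0.087 = 4.3678
k* = 4.3678^(1/0.71) ≈ 7.9759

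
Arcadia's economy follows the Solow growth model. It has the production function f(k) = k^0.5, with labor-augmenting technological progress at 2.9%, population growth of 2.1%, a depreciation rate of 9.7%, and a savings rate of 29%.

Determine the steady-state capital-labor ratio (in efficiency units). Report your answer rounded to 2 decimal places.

k* = 3.89

At the steady state, Δk = 0, so s·k^α = (n + g + δ)·k.
Rearranging, k^(1−α) = s / (n + g + δ).
k^0.5 = 0.29 / (0.021 + 0.029 + 0.097) = 0.29 / 0.147 = 1.9728
k* = 1.9728^(1/0.5) ≈ 3.8919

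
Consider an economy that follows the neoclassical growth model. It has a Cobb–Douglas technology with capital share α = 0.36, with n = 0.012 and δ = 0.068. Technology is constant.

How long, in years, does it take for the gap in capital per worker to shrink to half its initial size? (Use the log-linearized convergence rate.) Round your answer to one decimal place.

Near the steady state the convergence rate is λ = (1 − α)(n + δ).
λ = (1 − 0.36) × 0.080 = 0.64 × 0.080 = 0.0512
Half-life = ln 2 / λ = 0.6931 / 0.0512 ≈ 13.54 years

about 13.5 years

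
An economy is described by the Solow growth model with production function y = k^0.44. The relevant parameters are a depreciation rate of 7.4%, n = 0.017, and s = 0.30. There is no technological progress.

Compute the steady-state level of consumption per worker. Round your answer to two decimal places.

Steady state requires s·f(k) = (n + δ)·k, i.e. s·k^α = (n + δ)·k.
Rearranging, k^(1−α) = s / (n + δ).
k^0.56 = 0.30 / (0.017 + 0.074) = 0.30 / 0.091 = 3.2967
k* = 3.2967^(1/0.56) ≈ 8.4167
y* = (k*)^α = 8.4167^0.44 ≈ 2.5531
c* = (1 − s)·y* = (1 − 0.30) × 2.5531 ≈ 1.7872

c* ≈ 1.79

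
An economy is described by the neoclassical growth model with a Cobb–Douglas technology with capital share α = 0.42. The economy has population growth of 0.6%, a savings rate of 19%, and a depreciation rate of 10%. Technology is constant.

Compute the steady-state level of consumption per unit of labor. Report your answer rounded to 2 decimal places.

c* ≈ 1.24

At the steady state, Δk = 0, so s·k^α = (n + δ)·k.
Rearranging, k^(1−α) = s / (n + δ).
k^0.58 = 0.19 / (0.006 + 0.100) = 0.19 / 0.106 = 1.7925
k* = 1.7925^(1/0.58) ≈ 2.7353
y* = (k*)^α = 2.7353^0.42 ≈ 1.5260
c* = (1 − s)·y* = (1 − 0.19) × 1.5260 ≈ 1.2361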